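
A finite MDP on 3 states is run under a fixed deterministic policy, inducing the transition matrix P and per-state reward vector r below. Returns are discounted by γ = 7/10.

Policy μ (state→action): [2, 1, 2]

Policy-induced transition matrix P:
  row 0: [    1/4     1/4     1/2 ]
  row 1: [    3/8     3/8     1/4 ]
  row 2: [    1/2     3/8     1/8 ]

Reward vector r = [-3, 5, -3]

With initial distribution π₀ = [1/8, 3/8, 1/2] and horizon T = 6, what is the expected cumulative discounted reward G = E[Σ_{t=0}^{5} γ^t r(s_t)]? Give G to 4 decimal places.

t=0: π = [0.1250, 0.3750, 0.5000], E[r] = 0.0000, γ^t·E[r] = 0.000000, running G = 0.000000
t=1: π = [0.4219, 0.3594, 0.2188], E[r] = -0.1250, γ^t·E[r] = -0.087500, running G = -0.087500
t=2: π = [0.3496, 0.3223, 0.3281], E[r] = -0.4219, γ^t·E[r] = -0.206719, running G = -0.294219
t=3: π = [0.3723, 0.3313, 0.2964], E[r] = -0.3496, γ^t·E[r] = -0.119916, running G = -0.414135
t=4: π = [0.3655, 0.3285, 0.3060], E[r] = -0.3723, γ^t·E[r] = -0.089393, running G = -0.503527
t=5: π = [0.3676, 0.3293, 0.3031], E[r] = -0.3655, γ^t·E[r] = -0.061431, running G = -0.564959

G = -0.5650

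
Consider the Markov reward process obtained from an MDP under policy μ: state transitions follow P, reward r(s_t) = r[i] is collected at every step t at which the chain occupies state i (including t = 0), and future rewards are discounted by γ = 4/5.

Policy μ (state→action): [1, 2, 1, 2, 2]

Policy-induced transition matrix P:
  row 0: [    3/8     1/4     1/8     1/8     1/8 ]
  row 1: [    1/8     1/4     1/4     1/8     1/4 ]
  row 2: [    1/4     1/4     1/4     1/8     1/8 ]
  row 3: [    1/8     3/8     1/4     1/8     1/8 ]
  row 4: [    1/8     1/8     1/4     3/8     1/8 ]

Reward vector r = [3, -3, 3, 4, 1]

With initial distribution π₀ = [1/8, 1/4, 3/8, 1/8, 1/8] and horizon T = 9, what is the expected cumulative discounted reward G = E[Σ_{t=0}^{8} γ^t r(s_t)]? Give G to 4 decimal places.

G = 5.8567

t=0: π = [0.1250, 0.2500, 0.3750, 0.1250, 0.1250], E[r] = 1.3750, γ^t·E[r] = 1.375000, running G = 1.375000
t=1: π = [0.2031, 0.2500, 0.2344, 0.1563, 0.1563], E[r] = 1.3438, γ^t·E[r] = 1.075000, running G = 2.450000
t=2: π = [0.2051, 0.2500, 0.2246, 0.1641, 0.1563], E[r] = 1.3516, γ^t·E[r] = 0.865000, running G = 3.315000
t=3: π = [0.2043, 0.2510, 0.2244, 0.1641, 0.1563], E[r] = 1.3457, γ^t·E[r] = 0.689000, running G = 4.004000
t=4: π = [0.2041, 0.2510, 0.2245, 0.1641, 0.1564], E[r] = 1.3455, γ^t·E[r] = 0.551100, running G = 4.555100
t=5: π = [0.2041, 0.2510, 0.2245, 0.1641, 0.1564], E[r] = 1.3456, γ^t·E[r] = 0.440920, running G = 4.996020
t=6: π = [0.2041, 0.2510, 0.2245, 0.1641, 0.1564], E[r] = 1.3456, γ^t·E[r] = 0.352731, running G = 5.348751
t=7: π = [0.2041, 0.2510, 0.2245, 0.1641, 0.1564], E[r] = 1.3456, γ^t·E[r] = 0.282184, running G = 5.630935
t=8: π = [0.2041, 0.2510, 0.2245, 0.1641, 0.1564], E[r] = 1.3456, γ^t·E[r] = 0.225747, running G = 5.856683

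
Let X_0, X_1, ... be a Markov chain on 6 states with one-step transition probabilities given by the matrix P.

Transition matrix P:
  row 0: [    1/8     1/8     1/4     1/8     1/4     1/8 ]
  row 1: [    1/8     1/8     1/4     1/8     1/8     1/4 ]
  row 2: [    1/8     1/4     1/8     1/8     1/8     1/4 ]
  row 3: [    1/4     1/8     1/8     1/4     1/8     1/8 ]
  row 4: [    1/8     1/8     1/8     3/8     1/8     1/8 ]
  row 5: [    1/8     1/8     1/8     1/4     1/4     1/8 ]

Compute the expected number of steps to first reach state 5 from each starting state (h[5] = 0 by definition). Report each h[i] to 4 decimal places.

h = [6.0118, 5.2471, 5.2471, 6.1059, 6.1176, 0.0000]

First-step conditioning: h[5] = 0; for i ≠ 5, h[i] = 1 + Σ_k P[i][k]·h[k].
  h[0] = 1 + 1/8·h[0] + 1/8·h[1] + 1/4·h[2] + 1/8·h[3] + 1/4·h[4]
  h[1] = 1 + 1/8·h[0] + 1/8·h[1] + 1/4·h[2] + 1/8·h[3] + 1/8·h[4]
  h[2] = 1 + 1/8·h[0] + 1/4·h[1] + 1/8·h[2] + 1/8·h[3] + 1/8·h[4]
  h[3] = 1 + 1/4·h[0] + 1/8·h[1] + 1/8·h[2] + 1/4·h[3] + 1/8·h[4]
  h[4] = 1 + 1/8·h[0] + 1/8·h[1] + 1/8·h[2] + 3/8·h[3] + 1/8·h[4]
Solving the 5×5 linear system over states ≠ 5 gives exactly h = [511/85, 446/85, 446/85, 519/85, 104/17, 0] (h[5] = 0 is the target).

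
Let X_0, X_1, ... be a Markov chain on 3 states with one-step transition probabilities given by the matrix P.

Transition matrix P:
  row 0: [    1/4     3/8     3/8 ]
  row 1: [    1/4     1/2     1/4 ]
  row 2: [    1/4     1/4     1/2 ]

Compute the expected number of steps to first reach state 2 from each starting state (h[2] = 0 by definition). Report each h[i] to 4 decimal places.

h = [3.1111, 3.5556, 0.0000]

First-step conditioning: h[2] = 0; for i ≠ 2, h[i] = 1 + Σ_k P[i][k]·h[k].
  h[0] = 1 + 1/4·h[0] + 3/8·h[1]
  h[1] = 1 + 1/4·h[0] + 1/2·h[1]
Solving the 2×2 linear system over states ≠ 2 gives exactly h = [28/9, 32/9, 0] (h[2] = 0 is the target).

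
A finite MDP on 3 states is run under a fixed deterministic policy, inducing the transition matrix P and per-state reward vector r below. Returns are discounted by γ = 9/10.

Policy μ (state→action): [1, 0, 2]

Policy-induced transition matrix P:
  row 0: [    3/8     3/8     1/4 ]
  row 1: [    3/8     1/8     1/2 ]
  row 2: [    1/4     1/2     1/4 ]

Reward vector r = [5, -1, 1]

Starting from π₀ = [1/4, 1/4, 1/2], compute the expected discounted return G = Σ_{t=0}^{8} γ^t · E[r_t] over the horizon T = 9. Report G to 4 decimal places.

t=0: π = [0.2500, 0.2500, 0.5000], E[r] = 1.5000, γ^t·E[r] = 1.500000, running G = 1.500000
t=1: π = [0.3125, 0.3750, 0.3125], E[r] = 1.5000, γ^t·E[r] = 1.350000, running G = 2.850000
t=2: π = [0.3359, 0.3203, 0.3438], E[r] = 1.7031, γ^t·E[r] = 1.379531, running G = 4.229531
t=3: π = [0.3320, 0.3379, 0.3301], E[r] = 1.6523, γ^t·E[r] = 1.204559, running G = 5.434090
t=4: π = [0.3337, 0.3318, 0.3345], E[r] = 1.6714, γ^t·E[r] = 1.096597, running G = 6.530687
t=5: π = [0.3332, 0.3339, 0.3329], E[r] = 1.6650, γ^t·E[r] = 0.983189, running G = 7.513876
t=6: π = [0.3334, 0.3332, 0.3335], E[r] = 1.6672, γ^t·E[r] = 0.886030, running G = 8.399905
t=7: π = [0.3333, 0.3334, 0.3333], E[r] = 1.6665, γ^t·E[r] = 0.797071, running G = 9.196976
t=8: π = [0.3333, 0.3333, 0.3333], E[r] = 1.6667, γ^t·E[r] = 0.717473, running G = 9.914449

G = 9.9144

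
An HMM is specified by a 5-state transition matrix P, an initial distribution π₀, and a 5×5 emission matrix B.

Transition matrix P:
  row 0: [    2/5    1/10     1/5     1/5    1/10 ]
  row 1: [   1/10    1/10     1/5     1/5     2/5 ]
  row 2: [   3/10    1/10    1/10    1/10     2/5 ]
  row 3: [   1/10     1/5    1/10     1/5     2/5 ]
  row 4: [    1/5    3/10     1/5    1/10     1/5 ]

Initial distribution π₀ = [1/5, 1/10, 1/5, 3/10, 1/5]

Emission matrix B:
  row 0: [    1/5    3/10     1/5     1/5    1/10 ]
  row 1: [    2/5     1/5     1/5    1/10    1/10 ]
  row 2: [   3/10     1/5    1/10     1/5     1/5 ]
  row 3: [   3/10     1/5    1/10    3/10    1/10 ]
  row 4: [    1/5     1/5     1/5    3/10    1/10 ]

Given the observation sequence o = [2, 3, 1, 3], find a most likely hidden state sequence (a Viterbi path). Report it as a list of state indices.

path = [0, 0, 0, 0]

t=0: δ = [4.000e-02, 2.000e-02, 2.000e-02, 3.000e-02, 4.000e-02]  (obs o_0=2)
t=1: δ = [3.200e-03, 1.200e-03, 1.600e-03, 2.400e-03, 3.600e-03]  ψ = [0, 4, 0, 0, 3]  (obs o_1=3)
t=2: δ = [3.840e-04, 2.160e-04, 1.440e-04, 1.280e-04, 1.920e-04]  ψ = [0, 4, 4, 0, 3]  (obs o_2=1)
t=3: δ = [3.072e-05, 5.760e-06, 1.536e-05, 2.304e-05, 2.592e-05]  ψ = [0, 4, 0, 0, 1]  (obs o_3=3)
backtrack: best end state = 0; path = [0, 0, 0, 0]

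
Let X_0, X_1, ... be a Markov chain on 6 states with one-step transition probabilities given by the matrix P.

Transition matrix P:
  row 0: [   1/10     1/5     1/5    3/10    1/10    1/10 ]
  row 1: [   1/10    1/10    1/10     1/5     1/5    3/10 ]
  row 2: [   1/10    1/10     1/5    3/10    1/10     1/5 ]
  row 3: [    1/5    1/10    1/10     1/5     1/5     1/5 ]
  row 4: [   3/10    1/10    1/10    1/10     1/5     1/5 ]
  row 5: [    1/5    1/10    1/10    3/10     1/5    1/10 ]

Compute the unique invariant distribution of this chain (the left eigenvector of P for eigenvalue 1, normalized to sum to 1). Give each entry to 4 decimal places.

π = [0.1747, 0.1175, 0.1305, 0.2312, 0.1695, 0.1766]

Balance equations π_j = Σ_i π_i·P[i][j]:
  π_0 = 1/10·π_0 + 1/10·π_1 + 1/10·π_2 + 1/5·π_3 + 3/10·π_4 + 1/5·π_5
  π_1 = 1/5·π_0 + 1/10·π_1 + 1/10·π_2 + 1/10·π_3 + 1/10·π_4 + 1/10·π_5
  π_2 = 1/5·π_0 + 1/10·π_1 + 1/5·π_2 + 1/10·π_3 + 1/10·π_4 + 1/10·π_5
  π_3 = 3/10·π_0 + 1/5·π_1 + 3/10·π_2 + 1/5·π_3 + 1/10·π_4 + 3/10·π_5
  π_4 = 1/10·π_0 + 1/5·π_1 + 1/10·π_2 + 1/5·π_3 + 1/5·π_4 + 1/5·π_5
  normalize: π_0 + π_1 + π_2 + π_3 + π_4 + π_5 = 1
Solving the linear system gives exactly π = [178/1019, 1197/10190, 133/1019, 25919/112090, 1727/10190, 19797/112090].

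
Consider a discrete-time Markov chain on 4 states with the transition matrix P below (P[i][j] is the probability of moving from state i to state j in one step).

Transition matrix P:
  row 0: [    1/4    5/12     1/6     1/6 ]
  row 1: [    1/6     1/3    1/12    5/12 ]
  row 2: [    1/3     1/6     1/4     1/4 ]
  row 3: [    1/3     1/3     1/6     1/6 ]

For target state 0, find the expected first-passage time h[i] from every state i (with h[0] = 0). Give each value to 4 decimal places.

First-step conditioning: h[0] = 0; for i ≠ 0, h[i] = 1 + Σ_k P[i][k]·h[k].
  h[1] = 1 + 1/3·h[1] + 1/12·h[2] + 5/12·h[3]
  h[2] = 1 + 1/6·h[1] + 1/4·h[2] + 1/4·h[3]
  h[3] = 1 + 1/3·h[1] + 1/6·h[2] + 1/6·h[3]
Solving the 3×3 linear system over states ≠ 0 gives exactly h = [0, 228/55, 189/55, 39/11] (h[0] = 0 is the target).

h = [0.0000, 4.1455, 3.4364, 3.5455]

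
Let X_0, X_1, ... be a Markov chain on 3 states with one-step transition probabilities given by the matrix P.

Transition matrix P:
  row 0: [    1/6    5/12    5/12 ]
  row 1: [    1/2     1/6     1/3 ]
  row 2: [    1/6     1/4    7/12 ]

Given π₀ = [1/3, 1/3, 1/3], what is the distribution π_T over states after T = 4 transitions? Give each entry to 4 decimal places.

t=0: π = [0.3333, 0.3333, 0.3333]
t=1: π = [0.2778, 0.2778, 0.4444]
t=2: π = [0.2593, 0.2731, 0.4676]
t=3: π = [0.2577, 0.2704, 0.4718]
t=4: π = [0.2568, 0.2704, 0.4728]

π = [0.2568, 0.2704, 0.4728]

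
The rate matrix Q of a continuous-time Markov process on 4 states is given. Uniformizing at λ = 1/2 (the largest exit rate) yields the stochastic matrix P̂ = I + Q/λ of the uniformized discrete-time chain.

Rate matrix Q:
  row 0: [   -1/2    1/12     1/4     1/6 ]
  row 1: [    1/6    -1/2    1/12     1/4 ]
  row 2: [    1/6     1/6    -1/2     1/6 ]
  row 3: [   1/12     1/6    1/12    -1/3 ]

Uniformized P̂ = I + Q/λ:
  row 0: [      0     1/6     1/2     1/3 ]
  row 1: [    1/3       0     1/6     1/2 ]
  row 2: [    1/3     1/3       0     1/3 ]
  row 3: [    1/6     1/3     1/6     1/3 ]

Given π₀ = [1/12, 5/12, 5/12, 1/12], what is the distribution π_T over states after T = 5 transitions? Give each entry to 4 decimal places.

π = [0.2049, 0.2266, 0.1984, 0.3701]

t=0: π = [0.0833, 0.4167, 0.4167, 0.0833]
t=1: π = [0.2917, 0.1806, 0.1250, 0.4028]
t=2: π = [0.1690, 0.2245, 0.2431, 0.3634]
t=3: π = [0.2164, 0.2303, 0.1825, 0.3708]
t=4: π = [0.1994, 0.2205, 0.2084, 0.3717]
t=5: π = [0.2049, 0.2266, 0.1984, 0.3701]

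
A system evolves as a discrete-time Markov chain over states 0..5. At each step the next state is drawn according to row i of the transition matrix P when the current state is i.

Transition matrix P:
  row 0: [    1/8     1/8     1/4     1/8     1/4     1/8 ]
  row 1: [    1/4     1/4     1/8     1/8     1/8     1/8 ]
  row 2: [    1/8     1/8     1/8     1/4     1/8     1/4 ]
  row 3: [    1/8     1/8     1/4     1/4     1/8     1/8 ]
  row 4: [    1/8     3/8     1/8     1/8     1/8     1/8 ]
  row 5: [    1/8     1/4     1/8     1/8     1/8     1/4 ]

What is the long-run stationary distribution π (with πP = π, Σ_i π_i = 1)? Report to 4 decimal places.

π = [0.1510, 0.2077, 0.1647, 0.1664, 0.1439, 0.1664]

Balance equations π_j = Σ_i π_i·P[i][j]:
  π_0 = 1/8·π_0 + 1/4·π_1 + 1/8·π_2 + 1/8·π_3 + 1/8·π_4 + 1/8·π_5
  π_1 = 1/8·π_0 + 1/4·π_1 + 1/8·π_2 + 1/8·π_3 + 3/8·π_4 + 1/4·π_5
  π_2 = 1/4·π_0 + 1/8·π_1 + 1/8·π_2 + 1/4·π_3 + 1/8·π_4 + 1/8·π_5
  π_3 = 1/8·π_0 + 1/8·π_1 + 1/4·π_2 + 1/4·π_3 + 1/8·π_4 + 1/8·π_5
  π_4 = 1/4·π_0 + 1/8·π_1 + 1/8·π_2 + 1/8·π_3 + 1/8·π_4 + 1/8·π_5
  normalize: π_0 + π_1 + π_2 + π_3 + π_4 + π_5 = 1
Solving the linear system gives exactly π = [617/4087, 849/4087, 673/4087, 680/4087, 588/4087, 680/4087].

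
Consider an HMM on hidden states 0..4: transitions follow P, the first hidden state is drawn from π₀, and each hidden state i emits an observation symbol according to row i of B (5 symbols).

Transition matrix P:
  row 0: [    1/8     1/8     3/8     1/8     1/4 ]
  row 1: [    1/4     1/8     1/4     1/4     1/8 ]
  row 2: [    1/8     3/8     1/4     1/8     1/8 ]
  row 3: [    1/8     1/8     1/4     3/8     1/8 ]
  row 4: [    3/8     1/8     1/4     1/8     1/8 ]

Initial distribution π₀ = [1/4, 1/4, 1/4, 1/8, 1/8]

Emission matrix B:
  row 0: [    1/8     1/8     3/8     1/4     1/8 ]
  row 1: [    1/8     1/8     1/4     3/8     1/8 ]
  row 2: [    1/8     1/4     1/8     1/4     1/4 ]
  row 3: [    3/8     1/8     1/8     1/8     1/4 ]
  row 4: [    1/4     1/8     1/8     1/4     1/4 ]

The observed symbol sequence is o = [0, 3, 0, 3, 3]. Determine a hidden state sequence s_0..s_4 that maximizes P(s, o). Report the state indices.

t=0: δ = [3.125e-02, 3.125e-02, 3.125e-02, 4.688e-02, 3.125e-02]  (obs o_0=0)
t=1: δ = [2.930e-03, 4.395e-03, 2.930e-03, 2.197e-03, 1.953e-03]  ψ = [4, 2, 0, 3, 0]  (obs o_1=3)
t=2: δ = [1.373e-04, 1.373e-04, 1.373e-04, 4.120e-04, 1.831e-04]  ψ = [1, 2, 0, 1, 0]  (obs o_2=0)
t=3: δ = [1.717e-05, 1.931e-05, 2.575e-05, 1.931e-05, 1.287e-05]  ψ = [4, 2, 3, 3, 3]  (obs o_3=3)
t=4: δ = [1.207e-06, 3.621e-06, 1.609e-06, 9.052e-07, 1.073e-06]  ψ = [1, 2, 0, 3, 0]  (obs o_4=3)
backtrack: best end state = 1; path = [2, 1, 3, 2, 1]

path = [2, 1, 3, 2, 1]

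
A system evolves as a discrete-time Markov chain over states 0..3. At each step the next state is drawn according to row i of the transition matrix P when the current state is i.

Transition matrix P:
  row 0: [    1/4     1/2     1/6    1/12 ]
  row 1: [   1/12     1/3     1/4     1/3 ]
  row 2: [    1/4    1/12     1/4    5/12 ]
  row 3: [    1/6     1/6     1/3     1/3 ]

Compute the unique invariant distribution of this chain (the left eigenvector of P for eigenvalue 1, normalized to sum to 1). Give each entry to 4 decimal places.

Balance equations π_j = Σ_i π_i·P[i][j]:
  π_0 = 1/4·π_0 + 1/12·π_1 + 1/4·π_2 + 1/6·π_3
  π_1 = 1/2·π_0 + 1/3·π_1 + 1/12·π_2 + 1/6·π_3
  π_2 = 1/6·π_0 + 1/4·π_1 + 1/4·π_2 + 1/3·π_3
  normalize: π_0 + π_1 + π_2 + π_3 = 1
Solving the linear system gives exactly π = [274/1497, 370/1497, 130/499, 463/1497].

π = [0.1830, 0.2472, 0.2605, 0.3093]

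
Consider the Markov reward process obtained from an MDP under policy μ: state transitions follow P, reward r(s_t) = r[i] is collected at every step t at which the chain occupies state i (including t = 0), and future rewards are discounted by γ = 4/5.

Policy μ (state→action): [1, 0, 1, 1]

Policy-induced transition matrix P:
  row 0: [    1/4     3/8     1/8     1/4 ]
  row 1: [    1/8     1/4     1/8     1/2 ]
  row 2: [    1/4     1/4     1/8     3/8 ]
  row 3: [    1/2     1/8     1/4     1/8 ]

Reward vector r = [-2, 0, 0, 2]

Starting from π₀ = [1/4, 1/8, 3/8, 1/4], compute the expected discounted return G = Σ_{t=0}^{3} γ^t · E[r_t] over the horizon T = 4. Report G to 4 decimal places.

G = 0.0060

t=0: π = [0.2500, 0.1250, 0.3750, 0.2500], E[r] = 0.0000, γ^t·E[r] = 0.000000, running G = 0.000000
t=1: π = [0.2969, 0.2500, 0.1563, 0.2969], E[r] = 0.0000, γ^t·E[r] = 0.000000, running G = 0.000000
t=2: π = [0.2930, 0.2500, 0.1621, 0.2949], E[r] = 0.0039, γ^t·E[r] = 0.002500, running G = 0.002500
t=3: π = [0.2925, 0.2498, 0.1619, 0.2959], E[r] = 0.0068, γ^t·E[r] = 0.003500, running G = 0.006000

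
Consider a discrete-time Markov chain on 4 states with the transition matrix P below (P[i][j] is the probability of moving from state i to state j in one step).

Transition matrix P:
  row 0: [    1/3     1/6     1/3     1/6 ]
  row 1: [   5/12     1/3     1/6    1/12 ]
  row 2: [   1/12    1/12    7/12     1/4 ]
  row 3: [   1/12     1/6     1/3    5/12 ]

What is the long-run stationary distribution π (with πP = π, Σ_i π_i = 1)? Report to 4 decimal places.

π = [0.1818, 0.1591, 0.4091, 0.2500]

Balance equations π_j = Σ_i π_i·P[i][j]:
  π_0 = 1/3·π_0 + 5/12·π_1 + 1/12·π_2 + 1/12·π_3
  π_1 = 1/6·π_0 + 1/3·π_1 + 1/12·π_2 + 1/6·π_3
  π_2 = 1/3·π_0 + 1/6·π_1 + 7/12·π_2 + 1/3·π_3
  normalize: π_0 + π_1 + π_2 + π_3 = 1
Solving the linear system gives exactly π = [2/11, 7/44, 9/22, 1/4].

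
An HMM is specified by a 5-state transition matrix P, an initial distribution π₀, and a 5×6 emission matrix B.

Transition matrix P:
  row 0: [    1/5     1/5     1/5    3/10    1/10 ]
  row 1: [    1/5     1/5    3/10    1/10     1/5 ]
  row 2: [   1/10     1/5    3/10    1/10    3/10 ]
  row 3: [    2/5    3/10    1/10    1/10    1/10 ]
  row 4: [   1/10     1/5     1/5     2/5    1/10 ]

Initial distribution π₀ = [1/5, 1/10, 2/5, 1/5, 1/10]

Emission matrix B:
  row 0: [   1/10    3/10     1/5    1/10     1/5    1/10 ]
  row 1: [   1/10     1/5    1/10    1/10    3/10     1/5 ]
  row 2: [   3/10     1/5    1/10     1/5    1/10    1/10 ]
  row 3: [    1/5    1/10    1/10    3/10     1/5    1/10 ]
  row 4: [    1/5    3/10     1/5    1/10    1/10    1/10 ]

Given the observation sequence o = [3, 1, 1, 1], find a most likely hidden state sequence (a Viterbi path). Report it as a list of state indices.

path = [2, 4, 3, 0]

t=0: δ = [2.000e-02, 1.000e-02, 8.000e-02, 6.000e-02, 1.000e-02]  (obs o_0=3)
t=1: δ = [7.200e-03, 3.600e-03, 4.800e-03, 8.000e-04, 7.200e-03]  ψ = [3, 3, 2, 2, 2]  (obs o_1=1)
t=2: δ = [4.320e-04, 2.880e-04, 2.880e-04, 2.880e-04, 4.320e-04]  ψ = [0, 0, 0, 4, 2]  (obs o_2=1)
t=3: δ = [3.456e-05, 1.728e-05, 1.728e-05, 1.728e-05, 2.592e-05]  ψ = [3, 0, 0, 4, 2]  (obs o_3=1)
backtrack: best end state = 0; path = [2, 4, 3, 0]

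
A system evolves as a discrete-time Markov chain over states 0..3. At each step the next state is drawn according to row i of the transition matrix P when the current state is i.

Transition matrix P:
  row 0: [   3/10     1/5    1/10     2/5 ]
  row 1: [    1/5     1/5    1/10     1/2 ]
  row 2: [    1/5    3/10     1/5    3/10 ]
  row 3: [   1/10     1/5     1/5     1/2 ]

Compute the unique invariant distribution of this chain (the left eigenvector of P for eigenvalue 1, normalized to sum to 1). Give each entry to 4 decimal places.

π = [0.1722, 0.2161, 0.1612, 0.4505]

Balance equations π_j = Σ_i π_i·P[i][j]:
  π_0 = 3/10·π_0 + 1/5·π_1 + 1/5·π_2 + 1/10·π_3
  π_1 = 1/5·π_0 + 1/5·π_1 + 3/10·π_2 + 1/5·π_3
  π_2 = 1/10·π_0 + 1/10·π_1 + 1/5·π_2 + 1/5·π_3
  normalize: π_0 + π_1 + π_2 + π_3 = 1
Solving the linear system gives exactly π = [47/273, 59/273, 44/273, 41/91].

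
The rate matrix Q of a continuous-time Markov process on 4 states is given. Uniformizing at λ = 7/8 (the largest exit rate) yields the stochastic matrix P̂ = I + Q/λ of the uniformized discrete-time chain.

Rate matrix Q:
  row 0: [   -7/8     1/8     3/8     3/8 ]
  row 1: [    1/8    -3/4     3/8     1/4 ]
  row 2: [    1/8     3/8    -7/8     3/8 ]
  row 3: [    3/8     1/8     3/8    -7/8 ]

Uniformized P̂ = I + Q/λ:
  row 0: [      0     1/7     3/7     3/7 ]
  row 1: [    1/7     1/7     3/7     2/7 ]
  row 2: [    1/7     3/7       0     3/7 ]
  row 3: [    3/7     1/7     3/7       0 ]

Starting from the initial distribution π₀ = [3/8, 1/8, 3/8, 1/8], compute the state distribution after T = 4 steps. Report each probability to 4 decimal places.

π = [0.2014, 0.2269, 0.3025, 0.2692]

t=0: π = [0.3750, 0.1250, 0.3750, 0.1250]
t=1: π = [0.1250, 0.2500, 0.2679, 0.3571]
t=2: π = [0.2270, 0.2194, 0.3138, 0.2398]
t=3: π = [0.1789, 0.2325, 0.2941, 0.2945]
t=4: π = [0.2014, 0.2269, 0.3025, 0.2692]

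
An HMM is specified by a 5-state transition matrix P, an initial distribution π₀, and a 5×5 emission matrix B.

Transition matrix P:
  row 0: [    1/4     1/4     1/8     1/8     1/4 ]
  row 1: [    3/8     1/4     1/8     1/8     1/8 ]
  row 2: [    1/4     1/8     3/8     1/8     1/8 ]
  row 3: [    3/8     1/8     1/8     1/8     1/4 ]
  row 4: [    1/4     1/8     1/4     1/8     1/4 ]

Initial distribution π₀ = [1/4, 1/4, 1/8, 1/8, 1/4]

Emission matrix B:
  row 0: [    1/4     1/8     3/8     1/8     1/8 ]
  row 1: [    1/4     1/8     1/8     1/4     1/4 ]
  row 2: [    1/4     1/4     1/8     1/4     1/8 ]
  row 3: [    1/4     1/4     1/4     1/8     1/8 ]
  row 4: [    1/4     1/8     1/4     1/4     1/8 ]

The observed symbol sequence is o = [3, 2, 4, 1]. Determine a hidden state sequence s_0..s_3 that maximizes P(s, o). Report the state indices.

t=0: δ = [3.125e-02, 6.250e-02, 3.125e-02, 1.562e-02, 6.250e-02]  (obs o_0=3)
t=1: δ = [8.789e-03, 1.953e-03, 1.953e-03, 1.953e-03, 3.906e-03]  ψ = [1, 1, 4, 1, 4]  (obs o_1=2)
t=2: δ = [2.747e-04, 5.493e-04, 1.373e-04, 1.373e-04, 2.747e-04]  ψ = [0, 0, 0, 0, 0]  (obs o_2=4)
t=3: δ = [2.575e-05, 1.717e-05, 1.717e-05, 1.717e-05, 8.583e-06]  ψ = [1, 1, 1, 1, 0]  (obs o_3=1)
backtrack: best end state = 0; path = [1, 0, 1, 0]

path = [1, 0, 1, 0]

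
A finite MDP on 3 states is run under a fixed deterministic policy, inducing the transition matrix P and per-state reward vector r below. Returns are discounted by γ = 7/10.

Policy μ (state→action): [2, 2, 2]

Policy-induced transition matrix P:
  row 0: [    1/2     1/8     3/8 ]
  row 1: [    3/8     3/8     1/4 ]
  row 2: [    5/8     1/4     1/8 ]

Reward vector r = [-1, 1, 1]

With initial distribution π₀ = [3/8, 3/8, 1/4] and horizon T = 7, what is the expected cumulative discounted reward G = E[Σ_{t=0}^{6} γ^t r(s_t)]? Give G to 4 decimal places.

t=0: π = [0.3750, 0.3750, 0.2500], E[r] = 0.2500, γ^t·E[r] = 0.250000, running G = 0.250000
t=1: π = [0.4844, 0.2500, 0.2656], E[r] = 0.0313, γ^t·E[r] = 0.021875, running G = 0.271875
t=2: π = [0.5020, 0.2207, 0.2773], E[r] = -0.0039, γ^t·E[r] = -0.001914, running G = 0.269961
t=3: π = [0.5071, 0.2148, 0.2781], E[r] = -0.0142, γ^t·E[r] = -0.004857, running G = 0.265104
t=4: π = [0.5079, 0.2135, 0.2786], E[r] = -0.0158, γ^t·E[r] = -0.003796, running G = 0.261308
t=5: π = [0.5081, 0.2132, 0.2787], E[r] = -0.0163, γ^t·E[r] = -0.002738, running G = 0.258571
t=6: π = [0.5082, 0.2131, 0.2787], E[r] = -0.0164, γ^t·E[r] = -0.001925, running G = 0.256645

G = 0.2566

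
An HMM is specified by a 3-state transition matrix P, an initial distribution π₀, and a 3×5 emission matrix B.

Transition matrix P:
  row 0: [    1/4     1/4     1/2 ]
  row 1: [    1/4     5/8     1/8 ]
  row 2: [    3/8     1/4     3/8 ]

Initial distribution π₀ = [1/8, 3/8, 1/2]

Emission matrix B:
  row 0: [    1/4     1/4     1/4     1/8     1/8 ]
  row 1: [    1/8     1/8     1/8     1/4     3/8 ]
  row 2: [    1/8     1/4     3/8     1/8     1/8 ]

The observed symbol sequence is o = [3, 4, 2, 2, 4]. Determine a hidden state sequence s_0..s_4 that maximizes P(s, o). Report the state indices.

path = [1, 1, 1, 1, 1]

t=0: δ = [1.562e-02, 9.375e-02, 6.250e-02]  (obs o_0=3)
t=1: δ = [2.930e-03, 2.197e-02, 2.930e-03]  ψ = [1, 1, 2]  (obs o_1=4)
t=2: δ = [1.373e-03, 1.717e-03, 1.030e-03]  ψ = [1, 1, 1]  (obs o_2=2)
t=3: δ = [1.073e-04, 1.341e-04, 2.575e-04]  ψ = [1, 1, 0]  (obs o_3=2)
t=4: δ = [1.207e-05, 3.143e-05, 1.207e-05]  ψ = [2, 1, 2]  (obs o_4=4)
backtrack: best end state = 1; path = [1, 1, 1, 1, 1]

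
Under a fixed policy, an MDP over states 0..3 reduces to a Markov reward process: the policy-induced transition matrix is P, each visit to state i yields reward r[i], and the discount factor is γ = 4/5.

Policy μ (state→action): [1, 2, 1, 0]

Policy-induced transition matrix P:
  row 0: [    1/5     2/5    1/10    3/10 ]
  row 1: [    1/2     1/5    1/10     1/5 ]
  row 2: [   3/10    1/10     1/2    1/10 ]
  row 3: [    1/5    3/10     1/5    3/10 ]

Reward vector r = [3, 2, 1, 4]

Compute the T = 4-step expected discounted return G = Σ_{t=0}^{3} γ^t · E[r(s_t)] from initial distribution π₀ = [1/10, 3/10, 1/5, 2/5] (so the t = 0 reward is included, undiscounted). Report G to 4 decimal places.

G = 7.6784

t=0: π = [0.1000, 0.3000, 0.2000, 0.4000], E[r] = 2.7000, γ^t·E[r] = 2.700000, running G = 2.700000
t=1: π = [0.3100, 0.2400, 0.2200, 0.2300], E[r] = 2.5500, γ^t·E[r] = 2.040000, running G = 4.740000
t=2: π = [0.2940, 0.2630, 0.2110, 0.2320], E[r] = 2.5470, γ^t·E[r] = 1.630080, running G = 6.370080
t=3: π = [0.3000, 0.2609, 0.2076, 0.2315], E[r] = 2.5554, γ^t·E[r] = 1.308365, running G = 7.678445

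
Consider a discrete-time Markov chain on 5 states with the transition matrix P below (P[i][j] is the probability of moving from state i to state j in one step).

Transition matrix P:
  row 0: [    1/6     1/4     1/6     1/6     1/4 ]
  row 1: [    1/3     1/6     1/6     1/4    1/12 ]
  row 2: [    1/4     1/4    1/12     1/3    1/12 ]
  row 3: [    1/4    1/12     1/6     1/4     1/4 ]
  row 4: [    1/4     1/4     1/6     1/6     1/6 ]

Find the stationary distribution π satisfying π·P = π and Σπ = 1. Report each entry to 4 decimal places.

π = [0.2458, 0.1958, 0.1538, 0.2276, 0.1770]

Balance equations π_j = Σ_i π_i·P[i][j]:
  π_0 = 1/6·π_0 + 1/3·π_1 + 1/4·π_2 + 1/4·π_3 + 1/4·π_4
  π_1 = 1/4·π_0 + 1/6·π_1 + 1/4·π_2 + 1/12·π_3 + 1/4·π_4
  π_2 = 1/6·π_0 + 1/6·π_1 + 1/12·π_2 + 1/6·π_3 + 1/6·π_4
  π_3 = 1/6·π_0 + 1/4·π_1 + 1/3·π_2 + 1/4·π_3 + 1/6·π_4
  normalize: π_0 + π_1 + π_2 + π_3 + π_4 = 1
Solving the linear system gives exactly π = [6024/24505, 369/1885, 2/13, 33/145, 4337/24505].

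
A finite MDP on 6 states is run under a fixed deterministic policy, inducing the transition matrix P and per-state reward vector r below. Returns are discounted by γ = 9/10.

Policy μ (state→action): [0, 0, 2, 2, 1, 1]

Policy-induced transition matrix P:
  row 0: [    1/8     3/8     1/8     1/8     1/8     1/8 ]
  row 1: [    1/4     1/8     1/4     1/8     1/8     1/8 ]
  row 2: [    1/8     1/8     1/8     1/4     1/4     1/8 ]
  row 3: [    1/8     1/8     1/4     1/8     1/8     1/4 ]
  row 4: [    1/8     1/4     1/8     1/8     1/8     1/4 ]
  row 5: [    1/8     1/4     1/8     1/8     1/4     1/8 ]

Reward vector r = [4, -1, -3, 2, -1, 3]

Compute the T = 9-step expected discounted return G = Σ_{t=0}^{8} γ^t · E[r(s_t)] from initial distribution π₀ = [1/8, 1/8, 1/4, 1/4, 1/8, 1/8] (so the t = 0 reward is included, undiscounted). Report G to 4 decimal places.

G = 2.9928

t=0: π = [0.1250, 0.1250, 0.2500, 0.2500, 0.1250, 0.1250], E[r] = 0.3750, γ^t·E[r] = 0.375000, running G = 0.375000
t=1: π = [0.1406, 0.1875, 0.1719, 0.1563, 0.1719, 0.1719], E[r] = 0.5156, γ^t·E[r] = 0.464063, running G = 0.839063
t=2: π = [0.1484, 0.2031, 0.1680, 0.1465, 0.1680, 0.1660], E[r] = 0.5098, γ^t·E[r] = 0.412910, running G = 1.251973
t=3: π = [0.1504, 0.2039, 0.1687, 0.1460, 0.1667, 0.1643], E[r] = 0.5098, γ^t·E[r] = 0.371619, running G = 1.623592
t=4: π = [0.1505, 0.2040, 0.1687, 0.1461, 0.1666, 0.1641], E[r] = 0.5096, γ^t·E[r] = 0.334337, running G = 1.957929
t=5: π = [0.1505, 0.2040, 0.1688, 0.1461, 0.1666, 0.1641], E[r] = 0.5096, γ^t·E[r] = 0.300915, running G = 2.258844
t=6: π = [0.1505, 0.2040, 0.1688, 0.1461, 0.1666, 0.1641], E[r] = 0.5096, γ^t·E[r] = 0.270819, running G = 2.529663
t=7: π = [0.1505, 0.2040, 0.1688, 0.1461, 0.1666, 0.1641], E[r] = 0.5096, γ^t·E[r] = 0.243738, running G = 2.773401
t=8: π = [0.1505, 0.2040, 0.1688, 0.1461, 0.1666, 0.1641], E[r] = 0.5096, γ^t·E[r] = 0.219364, running G = 2.992765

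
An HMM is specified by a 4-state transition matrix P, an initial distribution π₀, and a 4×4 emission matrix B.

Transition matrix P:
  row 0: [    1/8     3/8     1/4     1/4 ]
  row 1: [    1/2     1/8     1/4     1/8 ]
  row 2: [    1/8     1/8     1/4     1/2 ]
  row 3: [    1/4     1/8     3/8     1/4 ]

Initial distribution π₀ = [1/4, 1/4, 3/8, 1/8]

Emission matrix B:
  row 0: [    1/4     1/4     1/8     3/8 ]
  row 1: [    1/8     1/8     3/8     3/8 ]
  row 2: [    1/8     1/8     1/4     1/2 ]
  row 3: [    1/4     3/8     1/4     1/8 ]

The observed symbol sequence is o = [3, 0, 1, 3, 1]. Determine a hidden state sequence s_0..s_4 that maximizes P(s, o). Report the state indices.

t=0: δ = [9.375e-02, 9.375e-02, 1.875e-01, 1.562e-02]  (obs o_0=3)
t=1: δ = [1.172e-02, 4.395e-03, 5.859e-03, 2.344e-02]  ψ = [1, 0, 2, 2]  (obs o_1=0)
t=2: δ = [1.465e-03, 5.493e-04, 1.099e-03, 2.197e-03]  ψ = [3, 0, 3, 3]  (obs o_2=1)
t=3: δ = [2.060e-04, 2.060e-04, 4.120e-04, 6.866e-05]  ψ = [3, 0, 3, 2]  (obs o_3=3)
t=4: δ = [2.575e-05, 9.656e-06, 1.287e-05, 7.725e-05]  ψ = [1, 0, 2, 2]  (obs o_4=1)
backtrack: best end state = 3; path = [2, 3, 3, 2, 3]

path = [2, 3, 3, 2, 3]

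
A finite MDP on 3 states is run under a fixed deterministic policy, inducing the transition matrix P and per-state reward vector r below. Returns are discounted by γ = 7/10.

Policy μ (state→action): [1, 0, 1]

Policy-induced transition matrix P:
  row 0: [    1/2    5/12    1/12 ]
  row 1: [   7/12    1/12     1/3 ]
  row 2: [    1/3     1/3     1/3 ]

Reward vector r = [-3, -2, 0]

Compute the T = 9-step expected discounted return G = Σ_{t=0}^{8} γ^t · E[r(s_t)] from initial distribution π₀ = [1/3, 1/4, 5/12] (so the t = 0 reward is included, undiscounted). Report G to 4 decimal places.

t=0: π = [0.3333, 0.2500, 0.4167], E[r] = -1.5000, γ^t·E[r] = -1.500000, running G = -1.500000
t=1: π = [0.4514, 0.2986, 0.2500], E[r] = -1.9514, γ^t·E[r] = -1.365972, running G = -2.865972
t=2: π = [0.4832, 0.2963, 0.2205], E[r] = -2.0422, γ^t·E[r] = -1.000700, running G = -3.866672
t=3: π = [0.4879, 0.2995, 0.2125], E[r] = -2.0629, γ^t·E[r] = -0.707570, running G = -4.574242
t=4: π = [0.4895, 0.2991, 0.2113], E[r] = -2.0668, γ^t·E[r] = -0.496249, running G = -5.070492
t=5: π = [0.4897, 0.2993, 0.2109], E[r] = -2.0678, γ^t·E[r] = -0.347536, running G = -5.418027
t=6: π = [0.4898, 0.2993, 0.2109], E[r] = -2.0680, γ^t·E[r] = -0.243295, running G = -5.661322
t=7: π = [0.4898, 0.2993, 0.2109], E[r] = -2.0680, γ^t·E[r] = -0.170310, running G = -5.831632
t=8: π = [0.4898, 0.2993, 0.2109], E[r] = -2.0680, γ^t·E[r] = -0.119217, running G = -5.950850

G = -5.9508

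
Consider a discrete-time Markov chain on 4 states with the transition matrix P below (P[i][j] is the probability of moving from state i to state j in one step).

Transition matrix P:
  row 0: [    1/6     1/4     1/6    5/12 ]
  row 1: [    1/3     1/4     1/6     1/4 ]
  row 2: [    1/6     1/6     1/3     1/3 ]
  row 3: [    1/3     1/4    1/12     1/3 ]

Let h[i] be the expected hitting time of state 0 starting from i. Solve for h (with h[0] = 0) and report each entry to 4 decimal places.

First-step conditioning: h[0] = 0; for i ≠ 0, h[i] = 1 + Σ_k P[i][k]·h[k].
  h[1] = 1 + 1/4·h[1] + 1/6·h[2] + 1/4·h[3]
  h[2] = 1 + 1/6·h[1] + 1/3·h[2] + 1/3·h[3]
  h[3] = 1 + 1/4·h[1] + 1/12·h[2] + 1/3·h[3]
Solving the 3×3 linear system over states ≠ 0 gives exactly h = [0, 666/203, 114/29, 654/203] (h[0] = 0 is the target).

h = [0.0000, 3.2808, 3.9310, 3.2217]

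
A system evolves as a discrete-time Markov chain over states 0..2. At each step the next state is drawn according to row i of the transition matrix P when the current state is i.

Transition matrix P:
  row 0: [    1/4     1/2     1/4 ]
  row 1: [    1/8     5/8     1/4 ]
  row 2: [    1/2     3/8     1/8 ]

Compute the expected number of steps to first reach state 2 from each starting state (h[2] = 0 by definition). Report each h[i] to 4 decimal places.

h = [4.0000, 4.0000, 0.0000]

First-step conditioning: h[2] = 0; for i ≠ 2, h[i] = 1 + Σ_k P[i][k]·h[k].
  h[0] = 1 + 1/4·h[0] + 1/2·h[1]
  h[1] = 1 + 1/8·h[0] + 5/8·h[1]
Solving the 2×2 linear system over states ≠ 2 gives exactly h = [4, 4, 0] (h[2] = 0 is the target).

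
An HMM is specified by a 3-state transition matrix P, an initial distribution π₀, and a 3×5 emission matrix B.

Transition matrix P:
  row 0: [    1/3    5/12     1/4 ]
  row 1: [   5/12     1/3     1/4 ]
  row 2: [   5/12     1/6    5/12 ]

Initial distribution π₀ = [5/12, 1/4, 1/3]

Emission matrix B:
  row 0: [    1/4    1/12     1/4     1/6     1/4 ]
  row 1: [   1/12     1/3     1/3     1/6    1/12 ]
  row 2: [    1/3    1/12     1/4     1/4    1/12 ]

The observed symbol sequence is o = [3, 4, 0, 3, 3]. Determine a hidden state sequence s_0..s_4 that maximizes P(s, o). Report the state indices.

path = [2, 0, 2, 2, 2]

t=0: δ = [6.944e-02, 4.167e-02, 8.333e-02]  (obs o_0=3)
t=1: δ = [8.681e-03, 2.411e-03, 2.894e-03]  ψ = [2, 0, 2]  (obs o_1=4)
t=2: δ = [7.234e-04, 3.014e-04, 7.234e-04]  ψ = [0, 0, 0]  (obs o_2=0)
t=3: δ = [5.023e-05, 5.023e-05, 7.535e-05]  ψ = [2, 0, 2]  (obs o_3=3)
t=4: δ = [5.233e-06, 3.489e-06, 7.849e-06]  ψ = [2, 0, 2]  (obs o_4=3)
backtrack: best end state = 2; path = [2, 0, 2, 2, 2]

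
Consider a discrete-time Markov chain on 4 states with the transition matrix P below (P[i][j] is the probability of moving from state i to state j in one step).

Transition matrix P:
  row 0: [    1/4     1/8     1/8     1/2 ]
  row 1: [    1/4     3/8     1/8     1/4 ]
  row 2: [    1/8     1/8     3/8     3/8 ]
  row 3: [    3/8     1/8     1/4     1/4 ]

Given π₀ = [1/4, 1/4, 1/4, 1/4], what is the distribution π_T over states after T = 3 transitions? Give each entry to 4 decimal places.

t=0: π = [0.2500, 0.2500, 0.2500, 0.2500]
t=1: π = [0.2500, 0.1875, 0.2188, 0.3438]
t=2: π = [0.2656, 0.1719, 0.2227, 0.3398]
t=3: π = [0.2646, 0.1680, 0.2231, 0.3442]

π = [0.2646, 0.1680, 0.2231, 0.3442]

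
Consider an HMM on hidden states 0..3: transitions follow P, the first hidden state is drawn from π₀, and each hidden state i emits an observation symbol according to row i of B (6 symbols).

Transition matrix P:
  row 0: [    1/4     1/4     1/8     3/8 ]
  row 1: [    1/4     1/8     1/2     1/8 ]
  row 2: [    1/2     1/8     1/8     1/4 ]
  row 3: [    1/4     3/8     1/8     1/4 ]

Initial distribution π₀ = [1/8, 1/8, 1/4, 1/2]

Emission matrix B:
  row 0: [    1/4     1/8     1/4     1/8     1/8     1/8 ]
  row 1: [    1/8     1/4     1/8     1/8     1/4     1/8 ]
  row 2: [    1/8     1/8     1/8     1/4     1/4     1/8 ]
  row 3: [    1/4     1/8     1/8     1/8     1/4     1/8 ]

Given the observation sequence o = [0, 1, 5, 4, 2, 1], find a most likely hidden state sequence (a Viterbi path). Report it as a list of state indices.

t=0: δ = [3.125e-02, 1.562e-02, 3.125e-02, 1.250e-01]  (obs o_0=0)
t=1: δ = [3.906e-03, 1.172e-02, 1.953e-03, 3.906e-03]  ψ = [3, 3, 3, 3]  (obs o_1=1)
t=2: δ = [3.662e-04, 1.831e-04, 7.324e-04, 1.831e-04]  ψ = [1, 1, 1, 0]  (obs o_2=5)
t=3: δ = [4.578e-05, 2.289e-05, 2.289e-05, 4.578e-05]  ψ = [2, 0, 1, 2]  (obs o_3=4)
t=4: δ = [2.861e-06, 2.146e-06, 1.431e-06, 2.146e-06]  ψ = [0, 3, 1, 0]  (obs o_4=2)
t=5: δ = [8.941e-08, 2.012e-07, 1.341e-07, 1.341e-07]  ψ = [0, 3, 1, 0]  (obs o_5=1)
backtrack: best end state = 1; path = [3, 1, 2, 0, 3, 1]

path = [3, 1, 2, 0, 3, 1]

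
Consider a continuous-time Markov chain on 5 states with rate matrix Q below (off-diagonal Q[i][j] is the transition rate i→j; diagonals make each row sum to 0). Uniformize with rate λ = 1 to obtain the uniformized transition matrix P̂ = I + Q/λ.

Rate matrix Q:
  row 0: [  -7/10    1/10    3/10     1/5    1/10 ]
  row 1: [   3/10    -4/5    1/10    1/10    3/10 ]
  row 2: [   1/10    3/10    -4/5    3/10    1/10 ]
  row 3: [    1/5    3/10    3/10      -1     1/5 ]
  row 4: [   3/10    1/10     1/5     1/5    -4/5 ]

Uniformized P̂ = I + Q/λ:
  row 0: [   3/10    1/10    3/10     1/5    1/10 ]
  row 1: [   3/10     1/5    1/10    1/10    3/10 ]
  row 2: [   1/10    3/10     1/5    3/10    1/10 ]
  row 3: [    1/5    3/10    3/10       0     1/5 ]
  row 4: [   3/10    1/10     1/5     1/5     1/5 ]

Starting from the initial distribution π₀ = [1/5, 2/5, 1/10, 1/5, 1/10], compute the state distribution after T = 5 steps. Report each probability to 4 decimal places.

t=0: π = [0.2000, 0.4000, 0.1000, 0.2000, 0.1000]
t=1: π = [0.2600, 0.2000, 0.2000, 0.1300, 0.2100]
t=2: π = [0.2470, 0.1860, 0.2190, 0.1740, 0.1740]
t=3: π = [0.2388, 0.1972, 0.2235, 0.1685, 0.1720]
t=4: π = [0.2385, 0.1981, 0.2210, 0.1689, 0.1735]
t=5: π = [0.2389, 0.1978, 0.2209, 0.1685, 0.1739]

π = [0.2389, 0.1978, 0.2209, 0.1685, 0.1739]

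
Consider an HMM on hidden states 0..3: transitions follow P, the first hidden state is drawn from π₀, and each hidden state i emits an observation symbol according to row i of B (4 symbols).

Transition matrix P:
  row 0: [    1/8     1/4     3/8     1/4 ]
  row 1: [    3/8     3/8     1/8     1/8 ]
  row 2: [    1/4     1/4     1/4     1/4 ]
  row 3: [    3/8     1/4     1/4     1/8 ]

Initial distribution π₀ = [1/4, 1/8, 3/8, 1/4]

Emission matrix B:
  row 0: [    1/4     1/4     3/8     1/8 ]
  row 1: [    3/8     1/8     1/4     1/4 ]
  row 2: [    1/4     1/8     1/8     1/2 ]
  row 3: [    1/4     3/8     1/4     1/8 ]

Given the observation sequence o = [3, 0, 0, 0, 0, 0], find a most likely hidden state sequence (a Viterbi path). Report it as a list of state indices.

path = [2, 1, 1, 1, 1, 1]

t=0: δ = [3.125e-02, 3.125e-02, 1.875e-01, 3.125e-02]  (obs o_0=3)
t=1: δ = [1.172e-02, 1.758e-02, 1.172e-02, 1.172e-02]  ψ = [2, 2, 2, 2]  (obs o_1=0)
t=2: δ = [1.648e-03, 2.472e-03, 1.099e-03, 7.324e-04]  ψ = [1, 1, 0, 0]  (obs o_2=0)
t=3: δ = [2.317e-04, 3.476e-04, 1.545e-04, 1.030e-04]  ψ = [1, 1, 0, 0]  (obs o_3=0)
t=4: δ = [3.259e-05, 4.888e-05, 2.173e-05, 1.448e-05]  ψ = [1, 1, 0, 0]  (obs o_4=0)
t=5: δ = [4.583e-06, 6.874e-06, 3.055e-06, 2.037e-06]  ψ = [1, 1, 0, 0]  (obs o_5=0)
backtrack: best end state = 1; path = [2, 1, 1, 1, 1, 1]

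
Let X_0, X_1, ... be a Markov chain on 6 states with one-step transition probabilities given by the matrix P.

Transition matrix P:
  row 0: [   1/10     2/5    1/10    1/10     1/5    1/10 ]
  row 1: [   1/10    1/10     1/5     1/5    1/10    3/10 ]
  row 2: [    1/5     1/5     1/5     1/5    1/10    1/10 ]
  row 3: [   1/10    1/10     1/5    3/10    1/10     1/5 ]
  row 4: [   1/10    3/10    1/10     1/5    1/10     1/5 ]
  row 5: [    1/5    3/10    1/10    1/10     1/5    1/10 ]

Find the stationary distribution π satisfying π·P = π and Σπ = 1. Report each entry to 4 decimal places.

π = [0.1331, 0.2168, 0.1561, 0.1880, 0.1308, 0.1752]

Balance equations π_j = Σ_i π_i·P[i][j]:
  π_0 = 1/10·π_0 + 1/10·π_1 + 1/5·π_2 + 1/10·π_3 + 1/10·π_4 + 1/5·π_5
  π_1 = 2/5·π_0 + 1/10·π_1 + 1/5·π_2 + 1/10·π_3 + 3/10·π_4 + 3/10·π_5
  π_2 = 1/10·π_0 + 1/5·π_1 + 1/5·π_2 + 1/5·π_3 + 1/10·π_4 + 1/10·π_5
  π_3 = 1/10·π_0 + 1/5·π_1 + 1/5·π_2 + 3/10·π_3 + 1/5·π_4 + 1/10·π_5
  π_4 = 1/5·π_0 + 1/10·π_1 + 1/10·π_2 + 1/10·π_3 + 1/10·π_4 + 1/5·π_5
  normalize: π_0 + π_1 + π_2 + π_3 + π_4 + π_5 = 1
Solving the linear system gives exactly π = [14445/108502, 23519/108502, 16935/108502, 10197/54251, 7098/54251, 19013/108502].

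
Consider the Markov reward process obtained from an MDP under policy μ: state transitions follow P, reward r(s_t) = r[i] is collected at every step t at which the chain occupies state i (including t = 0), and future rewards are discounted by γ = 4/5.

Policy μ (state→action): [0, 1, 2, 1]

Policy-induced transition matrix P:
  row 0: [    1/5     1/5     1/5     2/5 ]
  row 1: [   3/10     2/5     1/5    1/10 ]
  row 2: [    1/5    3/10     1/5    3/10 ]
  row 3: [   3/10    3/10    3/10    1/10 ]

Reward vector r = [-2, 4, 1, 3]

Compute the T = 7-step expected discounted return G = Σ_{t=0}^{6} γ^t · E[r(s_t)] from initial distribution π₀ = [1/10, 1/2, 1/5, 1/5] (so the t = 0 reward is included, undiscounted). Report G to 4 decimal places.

t=0: π = [0.1000, 0.5000, 0.2000, 0.2000], E[r] = 2.6000, γ^t·E[r] = 2.600000, running G = 2.600000
t=1: π = [0.2700, 0.3400, 0.2200, 0.1700], E[r] = 1.5500, γ^t·E[r] = 1.240000, running G = 3.840000
t=2: π = [0.2510, 0.3070, 0.2170, 0.2250], E[r] = 1.6180, γ^t·E[r] = 1.035520, running G = 4.875520
t=3: π = [0.2532, 0.3056, 0.2225, 0.2187], E[r] = 1.5946, γ^t·E[r] = 0.816435, running G = 5.691955
t=4: π = [0.2524, 0.3052, 0.2219, 0.2205], E[r] = 1.5994, γ^t·E[r] = 0.655094, running G = 6.347049
t=5: π = [0.2526, 0.3053, 0.2220, 0.2201], E[r] = 1.5983, γ^t·E[r] = 0.523744, running G = 6.870793
t=6: π = [0.2525, 0.3053, 0.2220, 0.2202], E[r] = 1.5986, γ^t·E[r] = 0.419053, running G = 7.289845

G = 7.2898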